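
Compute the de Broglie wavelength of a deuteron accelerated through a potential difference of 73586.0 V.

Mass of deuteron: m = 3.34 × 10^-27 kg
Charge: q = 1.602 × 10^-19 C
7.47 × 10^-14 m

When a particle is accelerated through voltage V, it gains kinetic energy KE = qV.

The de Broglie wavelength is then λ = h/√(2mqV):

λ = h/√(2mqV)
λ = (6.626 × 10^-34 J·s) / √(2 × 3.34 × 10^-27 kg × 1.602 × 10^-19 C × 73586.0 V)
λ = 7.47 × 10^-14 m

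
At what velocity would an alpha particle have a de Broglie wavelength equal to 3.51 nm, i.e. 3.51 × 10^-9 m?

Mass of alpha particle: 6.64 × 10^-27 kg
2.84 × 10^1 m/s

From λ = h/(mv), solve for v:

v = h/(mλ)
v = (6.626 × 10^-34 J·s) / (6.64 × 10^-27 kg × 3.51 × 10^-9 m)
v = 2.84 × 10^1 m/s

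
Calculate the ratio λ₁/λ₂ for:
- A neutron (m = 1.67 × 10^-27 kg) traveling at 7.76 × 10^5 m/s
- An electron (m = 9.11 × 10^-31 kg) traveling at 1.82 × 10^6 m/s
λ₁/λ₂ = 1.28 × 10^-3

Using λ = h/(mv):

λ₁ = h/(m₁v₁) = 5.11 × 10^-13 m
λ₂ = h/(m₂v₂) = 4.00 × 10^-10 m

Ratio λ₁/λ₂ = (m₂v₂)/(m₁v₁)
         = (9.11 × 10^-31 kg × 1.82 × 10^6 m/s) / (1.67 × 10^-27 kg × 7.76 × 10^5 m/s)
         = 1.28 × 10^-3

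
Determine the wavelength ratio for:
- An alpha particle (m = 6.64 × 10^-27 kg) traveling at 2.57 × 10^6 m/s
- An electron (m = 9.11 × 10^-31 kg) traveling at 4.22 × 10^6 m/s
λ₁/λ₂ = 2.25 × 10^-4

Using λ = h/(mv):

λ₁ = h/(m₁v₁) = 3.88 × 10^-14 m
λ₂ = h/(m₂v₂) = 1.72 × 10^-10 m

Ratio λ₁/λ₂ = (m₂v₂)/(m₁v₁)
         = (9.11 × 10^-31 kg × 4.22 × 10^6 m/s) / (6.64 × 10^-27 kg × 2.57 × 10^6 m/s)
         = 2.25 × 10^-4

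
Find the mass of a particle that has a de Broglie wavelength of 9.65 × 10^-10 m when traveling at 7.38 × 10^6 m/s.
9.30 × 10^-32 kg

From the de Broglie relation λ = h/(mv), we solve for m:

m = h/(λv)
m = (6.626 × 10^-34 J·s) / (9.65 × 10^-10 m × 7.38 × 10^6 m/s)
m = 9.30 × 10^-32 kg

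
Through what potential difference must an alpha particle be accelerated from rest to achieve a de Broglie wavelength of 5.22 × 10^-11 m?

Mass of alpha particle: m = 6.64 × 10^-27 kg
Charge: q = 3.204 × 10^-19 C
3.79 × 10^-2 V

From λ = h/√(2mqV), we solve for V:

λ² = h²/(2mqV)
V = h²/(2mqλ²)
V = (6.626 × 10^-34 J·s)² / (2 × 6.64 × 10^-27 kg × 3.204 × 10^-19 C × (5.22 × 10^-11 m)²)
V = 3.79 × 10^-2 V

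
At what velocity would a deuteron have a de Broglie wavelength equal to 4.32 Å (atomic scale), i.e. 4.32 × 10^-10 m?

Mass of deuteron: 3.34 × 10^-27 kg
4.59 × 10^2 m/s

From λ = h/(mv), solve for v:

v = h/(mλ)
v = (6.626 × 10^-34 J·s) / (3.34 × 10^-27 kg × 4.32 × 10^-10 m)
v = 4.59 × 10^2 m/s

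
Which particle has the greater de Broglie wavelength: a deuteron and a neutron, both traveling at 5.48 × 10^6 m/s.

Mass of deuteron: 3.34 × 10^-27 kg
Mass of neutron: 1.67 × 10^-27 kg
The neutron has the longer wavelength.

Using λ = h/(mv), since both particles have the same velocity, the wavelength depends only on mass.

For deuteron: λ₁ = h/(m₁v) = 3.62 × 10^-14 m
For neutron: λ₂ = h/(m₂v) = 7.24 × 10^-14 m

Since λ ∝ 1/m at constant velocity, the lighter particle has the longer wavelength.

The neutron has the longer de Broglie wavelength.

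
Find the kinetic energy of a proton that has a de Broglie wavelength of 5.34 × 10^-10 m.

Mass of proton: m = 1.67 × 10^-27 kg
4.61 × 10^-22 J (or 2.88 × 10^-3 eV)

From λ = h/√(2mKE), we solve for KE:

λ² = h²/(2mKE)
KE = h²/(2mλ²)
KE = (6.626 × 10^-34 J·s)² / (2 × 1.67 × 10^-27 kg × (5.34 × 10^-10 m)²)
KE = 4.61 × 10^-22 J
KE = 2.88 × 10^-3 eV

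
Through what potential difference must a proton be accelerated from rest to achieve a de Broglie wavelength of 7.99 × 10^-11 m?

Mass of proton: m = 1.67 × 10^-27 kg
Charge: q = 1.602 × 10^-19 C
1.29 × 10^-1 V

From λ = h/√(2mqV), we solve for V:

λ² = h²/(2mqV)
V = h²/(2mqλ²)
V = (6.626 × 10^-34 J·s)² / (2 × 1.67 × 10^-27 kg × 1.602 × 10^-19 C × (7.99 × 10^-11 m)²)
V = 1.29 × 10^-1 V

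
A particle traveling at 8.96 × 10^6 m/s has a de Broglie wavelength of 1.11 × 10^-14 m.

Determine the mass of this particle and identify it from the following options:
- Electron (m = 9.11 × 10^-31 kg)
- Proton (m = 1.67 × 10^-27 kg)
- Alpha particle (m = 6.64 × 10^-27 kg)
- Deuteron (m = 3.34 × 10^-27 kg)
The particle is an alpha particle.

From λ = h/(mv), solve for mass:

m = h/(λv)
m = (6.626 × 10^-34 J·s) / (1.11 × 10^-14 m × 8.96 × 10^6 m/s)
m = 6.66 × 10^-27 kg

Comparing with the listed masses, this is closest to an alpha particle.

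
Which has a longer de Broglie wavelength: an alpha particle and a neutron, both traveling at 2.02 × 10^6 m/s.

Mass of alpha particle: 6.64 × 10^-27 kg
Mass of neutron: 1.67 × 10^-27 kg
The neutron has the longer wavelength.

Using λ = h/(mv), since both particles have the same velocity, the wavelength depends only on mass.

For alpha particle: λ₁ = h/(m₁v) = 4.94 × 10^-14 m
For neutron: λ₂ = h/(m₂v) = 1.96 × 10^-13 m

Since λ ∝ 1/m at constant velocity, the lighter particle has the longer wavelength.

The neutron has the longer de Broglie wavelength.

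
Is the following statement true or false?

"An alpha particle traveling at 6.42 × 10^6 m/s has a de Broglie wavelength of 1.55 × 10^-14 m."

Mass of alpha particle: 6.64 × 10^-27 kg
True

The claim is correct.

Using λ = h/(mv):
λ = (6.626 × 10^-34 J·s) / (6.64 × 10^-27 kg × 6.42 × 10^6 m/s)
λ = 1.55 × 10^-14 m

This matches the claimed value.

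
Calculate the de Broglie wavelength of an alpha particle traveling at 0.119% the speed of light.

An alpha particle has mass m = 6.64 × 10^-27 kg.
2.80 × 10^-13 m

Using the de Broglie relation λ = h/(mv):

v = 0.119% × c = 3.568 × 10^5 m/s

λ = h/(mv)
λ = (6.626 × 10^-34 J·s) / (6.64 × 10^-27 kg × 3.568 × 10^5 m/s)
λ = 2.80 × 10^-13 m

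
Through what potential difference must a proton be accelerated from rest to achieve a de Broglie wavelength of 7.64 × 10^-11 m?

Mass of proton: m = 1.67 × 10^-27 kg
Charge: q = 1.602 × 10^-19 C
1.41 × 10^-1 V

From λ = h/√(2mqV), we solve for V:

λ² = h²/(2mqV)
V = h²/(2mqλ²)
V = (6.626 × 10^-34 J·s)² / (2 × 1.67 × 10^-27 kg × 1.602 × 10^-19 C × (7.64 × 10^-11 m)²)
V = 1.41 × 10^-1 V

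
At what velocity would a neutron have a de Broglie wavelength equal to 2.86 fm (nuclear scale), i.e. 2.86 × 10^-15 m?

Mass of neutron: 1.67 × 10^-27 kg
1.39 × 10^8 m/s

From λ = h/(mv), solve for v:

v = h/(mλ)
v = (6.626 × 10^-34 J·s) / (1.67 × 10^-27 kg × 2.86 × 10^-15 m)
v = 1.39 × 10^8 m/s

Note: This velocity is 46.3% of the speed of light, so relativistic corrections would be needed for a more accurate calculation.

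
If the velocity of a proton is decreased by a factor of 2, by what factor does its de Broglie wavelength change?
The wavelength increases by a factor of 2.

From λ = h/(mv), the wavelength is inversely proportional to velocity:

λ ∝ 1/v

If v → v/2, then λ → 2λ

When velocity is decreased by a factor of 2, the wavelength increases by a factor of 2.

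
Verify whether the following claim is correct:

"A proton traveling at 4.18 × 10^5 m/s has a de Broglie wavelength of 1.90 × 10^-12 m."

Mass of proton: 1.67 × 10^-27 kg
False

The claim is incorrect.

Using λ = h/(mv):
λ = (6.626 × 10^-34 J·s) / (1.67 × 10^-27 kg × 4.18 × 10^5 m/s)
λ = 9.49 × 10^-13 m

The actual wavelength differs from the claimed 1.90 × 10^-12 m.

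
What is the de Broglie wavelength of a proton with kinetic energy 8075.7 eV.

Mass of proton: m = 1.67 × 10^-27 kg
3.19 × 10^-13 m

Using λ = h/√(2mKE):

First convert KE to Joules: KE = 8075.7 eV = 1.294 × 10^-15 J

λ = h/√(2mKE)
λ = (6.626 × 10^-34 J·s) / √(2 × 1.67 × 10^-27 kg × 1.294 × 10^-15 J)
λ = 3.19 × 10^-13 m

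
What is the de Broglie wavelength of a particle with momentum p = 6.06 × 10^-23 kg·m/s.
1.09 × 10^-11 m

Using the de Broglie relation λ = h/p:

λ = h/p
λ = (6.626 × 10^-34 J·s) / (6.06 × 10^-23 kg·m/s)
λ = 1.09 × 10^-11 m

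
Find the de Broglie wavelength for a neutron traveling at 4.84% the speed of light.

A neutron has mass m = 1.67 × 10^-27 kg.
2.73 × 10^-14 m

Using the de Broglie relation λ = h/(mv):

v = 4.84% × c = 1.451 × 10^7 m/s

λ = h/(mv)
λ = (6.626 × 10^-34 J·s) / (1.67 × 10^-27 kg × 1.451 × 10^7 m/s)
λ = 2.73 × 10^-14 m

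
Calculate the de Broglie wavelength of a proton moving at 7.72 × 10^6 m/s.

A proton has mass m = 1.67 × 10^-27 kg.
5.14 × 10^-14 m

Using the de Broglie relation λ = h/(mv):

λ = h/(mv)
λ = (6.626 × 10^-34 J·s) / (1.67 × 10^-27 kg × 7.72 × 10^6 m/s)
λ = 5.14 × 10^-14 m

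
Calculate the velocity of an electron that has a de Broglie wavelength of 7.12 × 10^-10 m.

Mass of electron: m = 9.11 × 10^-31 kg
1.02 × 10^6 m/s

From the de Broglie relation λ = h/(mv), we solve for v:

v = h/(mλ)
v = (6.626 × 10^-34 J·s) / (9.11 × 10^-31 kg × 7.12 × 10^-10 m)
v = 1.02 × 10^6 m/s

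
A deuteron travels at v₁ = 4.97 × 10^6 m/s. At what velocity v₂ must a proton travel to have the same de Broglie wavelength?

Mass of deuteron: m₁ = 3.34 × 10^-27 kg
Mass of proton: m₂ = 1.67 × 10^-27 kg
v₂ = 9.94 × 10^6 m/s

For equal de Broglie wavelengths: λ₁ = λ₂

h/(m₁v₁) = h/(m₂v₂)
m₁v₁ = m₂v₂
v₂ = v₁ · (m₁/m₂)

v₂ = 4.97 × 10^6 m/s × (3.34 × 10^-27 kg / 1.67 × 10^-27 kg)
v₂ = 9.94 × 10^6 m/s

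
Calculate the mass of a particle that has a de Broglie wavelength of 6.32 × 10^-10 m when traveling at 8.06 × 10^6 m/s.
1.30 × 10^-31 kg

From the de Broglie relation λ = h/(mv), we solve for m:

m = h/(λv)
m = (6.626 × 10^-34 J·s) / (6.32 × 10^-10 m × 8.06 × 10^6 m/s)
m = 1.30 × 10^-31 kg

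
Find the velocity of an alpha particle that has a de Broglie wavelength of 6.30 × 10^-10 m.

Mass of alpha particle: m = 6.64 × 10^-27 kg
1.58 × 10^2 m/s

From the de Broglie relation λ = h/(mv), we solve for v:

v = h/(mλ)
v = (6.626 × 10^-34 J·s) / (6.64 × 10^-27 kg × 6.30 × 10^-10 m)
v = 1.58 × 10^2 m/s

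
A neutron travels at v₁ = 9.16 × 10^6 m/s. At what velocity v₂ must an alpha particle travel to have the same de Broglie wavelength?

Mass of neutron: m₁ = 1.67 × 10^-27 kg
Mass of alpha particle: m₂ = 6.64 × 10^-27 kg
v₂ = 2.30 × 10^6 m/s

For equal de Broglie wavelengths: λ₁ = λ₂

h/(m₁v₁) = h/(m₂v₂)
m₁v₁ = m₂v₂
v₂ = v₁ · (m₁/m₂)

v₂ = 9.16 × 10^6 m/s × (1.67 × 10^-27 kg / 6.64 × 10^-27 kg)
v₂ = 2.30 × 10^6 m/s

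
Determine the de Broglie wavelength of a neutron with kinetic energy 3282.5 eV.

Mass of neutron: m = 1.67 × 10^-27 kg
5.00 × 10^-13 m

Using λ = h/√(2mKE):

First convert KE to Joules: KE = 3282.5 eV = 5.259 × 10^-16 J

λ = h/√(2mKE)
λ = (6.626 × 10^-34 J·s) / √(2 × 1.67 × 10^-27 kg × 5.259 × 10^-16 J)
λ = 5.00 × 10^-13 m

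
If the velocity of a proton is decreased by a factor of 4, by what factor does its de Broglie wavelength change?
The wavelength increases by a factor of 4.

From λ = h/(mv), the wavelength is inversely proportional to velocity:

λ ∝ 1/v

If v → v/4, then λ → 4λ

When velocity is decreased by a factor of 4, the wavelength increases by a factor of 4.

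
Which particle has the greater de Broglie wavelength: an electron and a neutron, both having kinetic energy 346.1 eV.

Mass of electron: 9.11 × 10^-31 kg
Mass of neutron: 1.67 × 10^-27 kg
The electron has the longer wavelength.

Using λ = h/√(2mKE):

For electron: λ₁ = h/√(2m₁KE) = 6.59 × 10^-11 m
For neutron: λ₂ = h/√(2m₂KE) = 1.54 × 10^-12 m

Since λ ∝ 1/√m at constant kinetic energy, the lighter particle has the longer wavelength.

The electron has the longer de Broglie wavelength.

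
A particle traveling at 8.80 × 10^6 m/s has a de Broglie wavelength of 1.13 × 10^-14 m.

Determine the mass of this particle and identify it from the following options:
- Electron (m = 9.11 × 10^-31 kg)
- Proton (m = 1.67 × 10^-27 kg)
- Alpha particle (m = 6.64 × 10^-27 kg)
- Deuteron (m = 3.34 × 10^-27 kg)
The particle is an alpha particle.

From λ = h/(mv), solve for mass:

m = h/(λv)
m = (6.626 × 10^-34 J·s) / (1.13 × 10^-14 m × 8.80 × 10^6 m/s)
m = 6.66 × 10^-27 kg

Comparing with the listed masses, this is closest to an alpha particle.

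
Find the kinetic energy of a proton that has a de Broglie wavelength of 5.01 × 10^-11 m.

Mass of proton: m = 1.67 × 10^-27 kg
5.24 × 10^-20 J (or 0.327 eV)

From λ = h/√(2mKE), we solve for KE:

λ² = h²/(2mKE)
KE = h²/(2mλ²)
KE = (6.626 × 10^-34 J·s)² / (2 × 1.67 × 10^-27 kg × (5.01 × 10^-11 m)²)
KE = 5.24 × 10^-20 J
KE = 0.327 eV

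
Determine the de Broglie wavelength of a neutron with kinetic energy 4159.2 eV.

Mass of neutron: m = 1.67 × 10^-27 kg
4.44 × 10^-13 m

Using λ = h/√(2mKE):

First convert KE to Joules: KE = 4159.2 eV = 6.664 × 10^-16 J

λ = h/√(2mKE)
λ = (6.626 × 10^-34 J·s) / √(2 × 1.67 × 10^-27 kg × 6.664 × 10^-16 J)
λ = 4.44 × 10^-13 m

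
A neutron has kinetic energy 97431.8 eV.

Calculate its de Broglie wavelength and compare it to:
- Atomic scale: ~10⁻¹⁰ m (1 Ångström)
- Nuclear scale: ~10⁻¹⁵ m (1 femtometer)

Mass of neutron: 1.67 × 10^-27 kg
λ = 9.18 × 10^-14 m, which is between nuclear and atomic scales.

Using λ = h/√(2mKE):

KE = 97431.8 eV = 1.561 × 10^-14 J

λ = h/√(2mKE)
λ = (6.626 × 10^-34 J·s) / √(2 × 1.67 × 10^-27 kg × 1.561 × 10^-14 J)
λ = 9.18 × 10^-14 m

Comparison:
- Atomic scale (10⁻¹⁰ m): λ is 0.00092× this size
- Nuclear scale (10⁻¹⁵ m): λ is 92× this size

The wavelength is between nuclear and atomic scales.

This wavelength is appropriate for probing atomic structure but too large for nuclear physics experiments.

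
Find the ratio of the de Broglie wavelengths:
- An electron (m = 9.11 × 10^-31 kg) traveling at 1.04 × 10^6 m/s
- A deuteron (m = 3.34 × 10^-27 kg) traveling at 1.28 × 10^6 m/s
λ₁/λ₂ = 4.51 × 10^3

Using λ = h/(mv):

λ₁ = h/(m₁v₁) = 6.99 × 10^-10 m
λ₂ = h/(m₂v₂) = 1.55 × 10^-13 m

Ratio λ₁/λ₂ = (m₂v₂)/(m₁v₁)
         = (3.34 × 10^-27 kg × 1.28 × 10^6 m/s) / (9.11 × 10^-31 kg × 1.04 × 10^6 m/s)
         = 4.51 × 10^3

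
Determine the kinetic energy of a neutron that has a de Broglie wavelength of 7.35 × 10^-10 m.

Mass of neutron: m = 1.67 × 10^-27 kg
2.43 × 10^-22 J (or 1.52 × 10^-3 eV)

From λ = h/√(2mKE), we solve for KE:

λ² = h²/(2mKE)
KE = h²/(2mλ²)
KE = (6.626 × 10^-34 J·s)² / (2 × 1.67 × 10^-27 kg × (7.35 × 10^-10 m)²)
KE = 2.43 × 10^-22 J
KE = 1.52 × 10^-3 eV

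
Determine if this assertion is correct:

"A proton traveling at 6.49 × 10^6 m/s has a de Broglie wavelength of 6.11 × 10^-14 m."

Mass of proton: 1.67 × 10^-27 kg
True

The claim is correct.

Using λ = h/(mv):
λ = (6.626 × 10^-34 J·s) / (1.67 × 10^-27 kg × 6.49 × 10^6 m/s)
λ = 6.11 × 10^-14 m

This matches the claimed value.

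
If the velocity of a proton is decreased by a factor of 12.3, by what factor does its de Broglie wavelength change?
The wavelength increases by a factor of 12.3.

From λ = h/(mv), the wavelength is inversely proportional to velocity:

λ ∝ 1/v

If v → v/12.3, then λ → 12.3λ

When velocity is decreased by a factor of 12.3, the wavelength increases by a factor of 12.3.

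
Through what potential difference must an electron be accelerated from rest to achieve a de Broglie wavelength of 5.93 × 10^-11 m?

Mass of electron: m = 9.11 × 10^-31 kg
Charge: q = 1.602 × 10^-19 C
428 V

From λ = h/√(2mqV), we solve for V:

λ² = h²/(2mqV)
V = h²/(2mqλ²)
V = (6.626 × 10^-34 J·s)² / (2 × 9.11 × 10^-31 kg × 1.602 × 10^-19 C × (5.93 × 10^-11 m)²)
V = 428 V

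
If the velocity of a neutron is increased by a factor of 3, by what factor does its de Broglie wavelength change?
The wavelength decreases by a factor of 3.

From λ = h/(mv), the wavelength is inversely proportional to velocity:

λ ∝ 1/v

If v → 3v, then λ → λ/3

When velocity is increased by a factor of 3, the wavelength decreases by a factor of 3.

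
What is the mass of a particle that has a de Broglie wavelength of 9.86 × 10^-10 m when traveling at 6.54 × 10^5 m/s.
1.03 × 10^-30 kg

From the de Broglie relation λ = h/(mv), we solve for m:

m = h/(λv)
m = (6.626 × 10^-34 J·s) / (9.86 × 10^-10 m × 6.54 × 10^5 m/s)
m = 1.03 × 10^-30 kg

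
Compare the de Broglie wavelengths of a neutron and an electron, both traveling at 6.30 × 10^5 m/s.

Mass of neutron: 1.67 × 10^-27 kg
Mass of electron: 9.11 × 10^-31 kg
The electron has the longer wavelength.

Using λ = h/(mv), since both particles have the same velocity, the wavelength depends only on mass.

For neutron: λ₁ = h/(m₁v) = 6.30 × 10^-13 m
For electron: λ₂ = h/(m₂v) = 1.15 × 10^-9 m

Since λ ∝ 1/m at constant velocity, the lighter particle has the longer wavelength.

The electron has the longer de Broglie wavelength.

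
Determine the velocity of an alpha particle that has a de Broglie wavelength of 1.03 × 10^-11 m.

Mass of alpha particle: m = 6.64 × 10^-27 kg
9.69 × 10^3 m/s

From the de Broglie relation λ = h/(mv), we solve for v:

v = h/(mλ)
v = (6.626 × 10^-34 J·s) / (6.64 × 10^-27 kg × 1.03 × 10^-11 m)
v = 9.69 × 10^3 m/s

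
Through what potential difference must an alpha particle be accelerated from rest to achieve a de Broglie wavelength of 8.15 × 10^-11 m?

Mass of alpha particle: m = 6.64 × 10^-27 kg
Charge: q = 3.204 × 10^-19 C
1.55 × 10^-2 V

From λ = h/√(2mqV), we solve for V:

λ² = h²/(2mqV)
V = h²/(2mqλ²)
V = (6.626 × 10^-34 J·s)² / (2 × 6.64 × 10^-27 kg × 3.204 × 10^-19 C × (8.15 × 10^-11 m)²)
V = 1.55 × 10^-2 V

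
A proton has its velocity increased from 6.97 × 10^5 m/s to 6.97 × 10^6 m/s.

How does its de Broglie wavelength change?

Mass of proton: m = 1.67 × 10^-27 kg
The wavelength decreases by a factor of 10.

Using λ = h/(mv):

Initial wavelength: λ₁ = h/(mv₁) = 5.69 × 10^-13 m
Final wavelength: λ₂ = h/(mv₂) = 5.69 × 10^-14 m

Since λ ∝ 1/v, when velocity increases by a factor of 10, the wavelength decreases by a factor of 10.

λ₂/λ₁ = v₁/v₂ = 1/10

The wavelength decreases by a factor of 10.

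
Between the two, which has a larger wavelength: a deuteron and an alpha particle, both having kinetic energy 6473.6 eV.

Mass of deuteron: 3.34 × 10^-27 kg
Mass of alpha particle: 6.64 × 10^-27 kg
The deuteron has the longer wavelength.

Using λ = h/√(2mKE):

For deuteron: λ₁ = h/√(2m₁KE) = 2.52 × 10^-13 m
For alpha particle: λ₂ = h/√(2m₂KE) = 1.79 × 10^-13 m

Since λ ∝ 1/√m at constant kinetic energy, the lighter particle has the longer wavelength.

The deuteron has the longer de Broglie wavelength.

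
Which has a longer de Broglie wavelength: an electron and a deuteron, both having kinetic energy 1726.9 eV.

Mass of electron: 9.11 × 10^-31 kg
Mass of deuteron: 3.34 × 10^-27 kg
The electron has the longer wavelength.

Using λ = h/√(2mKE):

For electron: λ₁ = h/√(2m₁KE) = 2.95 × 10^-11 m
For deuteron: λ₂ = h/√(2m₂KE) = 4.87 × 10^-13 m

Since λ ∝ 1/√m at constant kinetic energy, the lighter particle has the longer wavelength.

The electron has the longer de Broglie wavelength.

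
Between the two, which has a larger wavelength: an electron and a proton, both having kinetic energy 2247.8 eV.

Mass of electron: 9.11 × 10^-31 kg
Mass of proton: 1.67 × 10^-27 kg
The electron has the longer wavelength.

Using λ = h/√(2mKE):

For electron: λ₁ = h/√(2m₁KE) = 2.59 × 10^-11 m
For proton: λ₂ = h/√(2m₂KE) = 6.04 × 10^-13 m

Since λ ∝ 1/√m at constant kinetic energy, the lighter particle has the longer wavelength.

The electron has the longer de Broglie wavelength.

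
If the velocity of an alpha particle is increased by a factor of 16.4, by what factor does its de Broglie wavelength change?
The wavelength decreases by a factor of 16.4.

From λ = h/(mv), the wavelength is inversely proportional to velocity:

λ ∝ 1/v

If v → 16.4v, then λ → λ/16.4

When velocity is increased by a factor of 16.4, the wavelength decreases by a factor of 16.4.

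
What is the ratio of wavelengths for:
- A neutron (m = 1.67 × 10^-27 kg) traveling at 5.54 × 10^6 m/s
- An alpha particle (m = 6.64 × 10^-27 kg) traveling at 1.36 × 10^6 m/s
λ₁/λ₂ = 0.976

Using λ = h/(mv):

λ₁ = h/(m₁v₁) = 7.16 × 10^-14 m
λ₂ = h/(m₂v₂) = 7.34 × 10^-14 m

Ratio λ₁/λ₂ = (m₂v₂)/(m₁v₁)
         = (6.64 × 10^-27 kg × 1.36 × 10^6 m/s) / (1.67 × 10^-27 kg × 5.54 × 10^6 m/s)
         = 0.976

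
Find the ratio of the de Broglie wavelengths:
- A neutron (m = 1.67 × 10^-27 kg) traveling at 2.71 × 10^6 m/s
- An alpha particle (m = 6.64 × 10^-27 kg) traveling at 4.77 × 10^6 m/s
λ₁/λ₂ = 7.00

Using λ = h/(mv):

λ₁ = h/(m₁v₁) = 1.46 × 10^-13 m
λ₂ = h/(m₂v₂) = 2.09 × 10^-14 m

Ratio λ₁/λ₂ = (m₂v₂)/(m₁v₁)
         = (6.64 × 10^-27 kg × 4.77 × 10^6 m/s) / (1.67 × 10^-27 kg × 2.71 × 10^6 m/s)
         = 7.00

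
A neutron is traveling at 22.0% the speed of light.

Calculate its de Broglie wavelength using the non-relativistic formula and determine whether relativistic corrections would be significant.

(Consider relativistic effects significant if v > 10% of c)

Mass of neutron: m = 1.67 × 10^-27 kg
Yes, relativistic corrections are needed.

Using the non-relativistic de Broglie formula λ = h/(mv):

v = 22.0% × c = 6.595 × 10^7 m/s

λ = h/(mv)
λ = (6.626 × 10^-34 J·s) / (1.67 × 10^-27 kg × 6.595 × 10^7 m/s)
λ = 6.02 × 10^-15 m

Since v = 22.0% of c > 10% of c, relativistic corrections ARE significant and the actual wavelength would differ from this non-relativistic estimate.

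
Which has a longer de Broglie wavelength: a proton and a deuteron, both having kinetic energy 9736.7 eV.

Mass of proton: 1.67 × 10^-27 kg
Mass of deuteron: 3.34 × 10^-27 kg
The proton has the longer wavelength.

Using λ = h/√(2mKE):

For proton: λ₁ = h/√(2m₁KE) = 2.90 × 10^-13 m
For deuteron: λ₂ = h/√(2m₂KE) = 2.05 × 10^-13 m

Since λ ∝ 1/√m at constant kinetic energy, the lighter particle has the longer wavelength.

The proton has the longer de Broglie wavelength.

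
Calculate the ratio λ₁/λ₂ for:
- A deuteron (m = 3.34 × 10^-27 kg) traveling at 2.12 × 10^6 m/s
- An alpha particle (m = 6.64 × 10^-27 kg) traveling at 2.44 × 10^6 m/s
λ₁/λ₂ = 2.29

Using λ = h/(mv):

λ₁ = h/(m₁v₁) = 9.36 × 10^-14 m
λ₂ = h/(m₂v₂) = 4.09 × 10^-14 m

Ratio λ₁/λ₂ = (m₂v₂)/(m₁v₁)
         = (6.64 × 10^-27 kg × 2.44 × 10^6 m/s) / (3.34 × 10^-27 kg × 2.12 × 10^6 m/s)
         = 2.29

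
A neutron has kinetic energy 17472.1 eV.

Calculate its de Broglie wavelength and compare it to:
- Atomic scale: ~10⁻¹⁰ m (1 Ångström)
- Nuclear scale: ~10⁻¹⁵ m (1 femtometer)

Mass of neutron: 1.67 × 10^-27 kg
λ = 2.17 × 10^-13 m, which is between nuclear and atomic scales.

Using λ = h/√(2mKE):

KE = 17472.1 eV = 2.799 × 10^-15 J

λ = h/√(2mKE)
λ = (6.626 × 10^-34 J·s) / √(2 × 1.67 × 10^-27 kg × 2.799 × 10^-15 J)
λ = 2.17 × 10^-13 m

Comparison:
- Atomic scale (10⁻¹⁰ m): λ is 0.0022× this size
- Nuclear scale (10⁻¹⁵ m): λ is 2.2e+02× this size

The wavelength is between nuclear and atomic scales.

This wavelength is appropriate for probing atomic structure but too large for nuclear physics experiments.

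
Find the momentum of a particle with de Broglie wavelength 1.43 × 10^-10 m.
4.63 × 10^-24 kg·m/s

From the de Broglie relation λ = h/p, we solve for p:

p = h/λ
p = (6.626 × 10^-34 J·s) / (1.43 × 10^-10 m)
p = 4.63 × 10^-24 kg·m/s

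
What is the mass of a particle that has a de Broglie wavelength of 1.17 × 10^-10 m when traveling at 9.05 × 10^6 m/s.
6.26 × 10^-31 kg

From the de Broglie relation λ = h/(mv), we solve for m:

m = h/(λv)
m = (6.626 × 10^-34 J·s) / (1.17 × 10^-10 m × 9.05 × 10^6 m/s)
m = 6.26 × 10^-31 kg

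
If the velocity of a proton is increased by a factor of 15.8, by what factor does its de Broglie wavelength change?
The wavelength decreases by a factor of 15.8.

From λ = h/(mv), the wavelength is inversely proportional to velocity:

λ ∝ 1/v

If v → 15.8v, then λ → λ/15.8

When velocity is increased by a factor of 15.8, the wavelength decreases by a factor of 15.8.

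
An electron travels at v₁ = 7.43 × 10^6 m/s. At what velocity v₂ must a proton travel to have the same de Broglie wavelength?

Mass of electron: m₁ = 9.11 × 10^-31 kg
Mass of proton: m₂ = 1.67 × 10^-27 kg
v₂ = 4.05 × 10^3 m/s

For equal de Broglie wavelengths: λ₁ = λ₂

h/(m₁v₁) = h/(m₂v₂)
m₁v₁ = m₂v₂
v₂ = v₁ · (m₁/m₂)

v₂ = 7.43 × 10^6 m/s × (9.11 × 10^-31 kg / 1.67 × 10^-27 kg)
v₂ = 4.05 × 10^3 m/s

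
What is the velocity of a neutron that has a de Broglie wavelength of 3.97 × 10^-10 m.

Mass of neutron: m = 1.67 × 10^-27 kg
9.99 × 10^2 m/s

From the de Broglie relation λ = h/(mv), we solve for v:

v = h/(mλ)
v = (6.626 × 10^-34 J·s) / (1.67 × 10^-27 kg × 3.97 × 10^-10 m)
v = 9.99 × 10^2 m/s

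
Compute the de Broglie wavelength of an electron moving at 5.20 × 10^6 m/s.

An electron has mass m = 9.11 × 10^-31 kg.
1.40 × 10^-10 m

Using the de Broglie relation λ = h/(mv):

λ = h/(mv)
λ = (6.626 × 10^-34 J·s) / (9.11 × 10^-31 kg × 5.20 × 10^6 m/s)
λ = 1.40 × 10^-10 m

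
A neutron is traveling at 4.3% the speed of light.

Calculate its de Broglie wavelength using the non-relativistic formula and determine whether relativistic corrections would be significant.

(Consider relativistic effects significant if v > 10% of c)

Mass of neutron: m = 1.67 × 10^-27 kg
No, relativistic corrections are not needed.

Using the non-relativistic de Broglie formula λ = h/(mv):

v = 4.3% × c = 1.289 × 10^7 m/s

λ = h/(mv)
λ = (6.626 × 10^-34 J·s) / (1.67 × 10^-27 kg × 1.289 × 10^7 m/s)
λ = 3.08 × 10^-14 m

Since v = 4.3% of c < 10% of c, relativistic corrections are NOT significant and this non-relativistic result is a good approximation.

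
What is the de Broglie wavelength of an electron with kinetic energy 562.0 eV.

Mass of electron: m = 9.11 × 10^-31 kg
5.17 × 10^-11 m

Using λ = h/√(2mKE):

First convert KE to Joules: KE = 562.0 eV = 9.004 × 10^-17 J

λ = h/√(2mKE)
λ = (6.626 × 10^-34 J·s) / √(2 × 9.11 × 10^-31 kg × 9.004 × 10^-17 J)
λ = 5.17 × 10^-11 m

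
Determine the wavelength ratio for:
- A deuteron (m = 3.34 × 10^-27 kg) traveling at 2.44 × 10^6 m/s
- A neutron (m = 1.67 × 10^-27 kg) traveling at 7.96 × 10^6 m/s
λ₁/λ₂ = 1.63

Using λ = h/(mv):

λ₁ = h/(m₁v₁) = 8.13 × 10^-14 m
λ₂ = h/(m₂v₂) = 4.98 × 10^-14 m

Ratio λ₁/λ₂ = (m₂v₂)/(m₁v₁)
         = (1.67 × 10^-27 kg × 7.96 × 10^6 m/s) / (3.34 × 10^-27 kg × 2.44 × 10^6 m/s)
         = 1.63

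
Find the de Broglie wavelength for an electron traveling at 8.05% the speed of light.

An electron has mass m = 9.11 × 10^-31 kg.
3.01 × 10^-11 m

Using the de Broglie relation λ = h/(mv):

v = 8.05% × c = 2.413 × 10^7 m/s

λ = h/(mv)
λ = (6.626 × 10^-34 J·s) / (9.11 × 10^-31 kg × 2.413 × 10^7 m/s)
λ = 3.01 × 10^-11 m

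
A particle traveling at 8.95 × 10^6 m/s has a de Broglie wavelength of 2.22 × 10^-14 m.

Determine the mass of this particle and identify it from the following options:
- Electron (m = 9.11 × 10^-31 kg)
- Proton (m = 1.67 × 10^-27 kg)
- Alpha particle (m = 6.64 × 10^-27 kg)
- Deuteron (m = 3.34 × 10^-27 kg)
The particle is a deuteron.

From λ = h/(mv), solve for mass:

m = h/(λv)
m = (6.626 × 10^-34 J·s) / (2.22 × 10^-14 m × 8.95 × 10^6 m/s)
m = 3.33 × 10^-27 kg

Comparing with the listed masses, this is closest to a deuteron.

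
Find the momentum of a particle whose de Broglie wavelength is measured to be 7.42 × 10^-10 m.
8.93 × 10^-25 kg·m/s

From the de Broglie relation λ = h/p, we solve for p:

p = h/λ
p = (6.626 × 10^-34 J·s) / (7.42 × 10^-10 m)
p = 8.93 × 10^-25 kg·m/s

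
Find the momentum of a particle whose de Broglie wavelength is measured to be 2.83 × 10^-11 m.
2.34 × 10^-23 kg·m/s

From the de Broglie relation λ = h/p, we solve for p:

p = h/λ
p = (6.626 × 10^-34 J·s) / (2.83 × 10^-11 m)
p = 2.34 × 10^-23 kg·m/s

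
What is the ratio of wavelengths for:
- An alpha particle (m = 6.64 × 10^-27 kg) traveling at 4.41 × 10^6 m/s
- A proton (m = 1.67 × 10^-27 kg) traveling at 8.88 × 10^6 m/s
λ₁/λ₂ = 0.506

Using λ = h/(mv):

λ₁ = h/(m₁v₁) = 2.26 × 10^-14 m
λ₂ = h/(m₂v₂) = 4.47 × 10^-14 m

Ratio λ₁/λ₂ = (m₂v₂)/(m₁v₁)
         = (1.67 × 10^-27 kg × 8.88 × 10^6 m/s) / (6.64 × 10^-27 kg × 4.41 × 10^6 m/s)
         = 0.506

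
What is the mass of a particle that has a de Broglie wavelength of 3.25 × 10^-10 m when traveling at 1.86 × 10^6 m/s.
1.10 × 10^-30 kg

From the de Broglie relation λ = h/(mv), we solve for m:

m = h/(λv)
m = (6.626 × 10^-34 J·s) / (3.25 × 10^-10 m × 1.86 × 10^6 m/s)
m = 1.10 × 10^-30 kg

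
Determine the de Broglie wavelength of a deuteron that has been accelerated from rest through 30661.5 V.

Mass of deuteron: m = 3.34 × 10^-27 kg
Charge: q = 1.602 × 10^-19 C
1.16 × 10^-13 m

When a particle is accelerated through voltage V, it gains kinetic energy KE = qV.

The de Broglie wavelength is then λ = h/√(2mqV):

λ = h/√(2mqV)
λ = (6.626 × 10^-34 J·s) / √(2 × 3.34 × 10^-27 kg × 1.602 × 10^-19 C × 30661.5 V)
λ = 1.16 × 10^-13 m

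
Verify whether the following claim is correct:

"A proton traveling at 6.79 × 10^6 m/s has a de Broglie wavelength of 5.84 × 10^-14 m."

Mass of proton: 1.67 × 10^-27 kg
True

The claim is correct.

Using λ = h/(mv):
λ = (6.626 × 10^-34 J·s) / (1.67 × 10^-27 kg × 6.79 × 10^6 m/s)
λ = 5.84 × 10^-14 m

This matches the claimed value.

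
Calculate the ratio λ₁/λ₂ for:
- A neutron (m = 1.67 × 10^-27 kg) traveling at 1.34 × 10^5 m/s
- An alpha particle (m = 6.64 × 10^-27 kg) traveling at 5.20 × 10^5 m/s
λ₁/λ₂ = 15.4

Using λ = h/(mv):

λ₁ = h/(m₁v₁) = 2.96 × 10^-12 m
λ₂ = h/(m₂v₂) = 1.92 × 10^-13 m

Ratio λ₁/λ₂ = (m₂v₂)/(m₁v₁)
         = (6.64 × 10^-27 kg × 5.20 × 10^5 m/s) / (1.67 × 10^-27 kg × 1.34 × 10^5 m/s)
         = 15.4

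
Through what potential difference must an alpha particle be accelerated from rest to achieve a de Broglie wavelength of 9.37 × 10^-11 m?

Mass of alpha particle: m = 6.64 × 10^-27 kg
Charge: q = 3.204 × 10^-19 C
1.18 × 10^-2 V

From λ = h/√(2mqV), we solve for V:

λ² = h²/(2mqV)
V = h²/(2mqλ²)
V = (6.626 × 10^-34 J·s)² / (2 × 6.64 × 10^-27 kg × 3.204 × 10^-19 C × (9.37 × 10^-11 m)²)
V = 1.18 × 10^-2 V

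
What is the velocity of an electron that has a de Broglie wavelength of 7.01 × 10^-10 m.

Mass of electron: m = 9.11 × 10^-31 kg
1.04 × 10^6 m/s

From the de Broglie relation λ = h/(mv), we solve for v:

v = h/(mλ)
v = (6.626 × 10^-34 J·s) / (9.11 × 10^-31 kg × 7.01 × 10^-10 m)
v = 1.04 × 10^6 m/s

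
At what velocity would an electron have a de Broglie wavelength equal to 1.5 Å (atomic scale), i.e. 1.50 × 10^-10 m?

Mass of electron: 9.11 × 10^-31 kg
4.85 × 10^6 m/s

From λ = h/(mv), solve for v:

v = h/(mλ)
v = (6.626 × 10^-34 J·s) / (9.11 × 10^-31 kg × 1.50 × 10^-10 m)
v = 4.85 × 10^6 m/s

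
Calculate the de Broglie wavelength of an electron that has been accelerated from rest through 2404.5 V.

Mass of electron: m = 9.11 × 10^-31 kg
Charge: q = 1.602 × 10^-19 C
2.50 × 10^-11 m

When a particle is accelerated through voltage V, it gains kinetic energy KE = qV.

The de Broglie wavelength is then λ = h/√(2mqV):

λ = h/√(2mqV)
λ = (6.626 × 10^-34 J·s) / √(2 × 9.11 × 10^-31 kg × 1.602 × 10^-19 C × 2404.5 V)
λ = 2.50 × 10^-11 m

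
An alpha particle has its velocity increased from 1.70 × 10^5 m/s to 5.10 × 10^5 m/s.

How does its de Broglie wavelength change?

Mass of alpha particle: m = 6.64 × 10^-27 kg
The wavelength decreases by a factor of 3.

Using λ = h/(mv):

Initial wavelength: λ₁ = h/(mv₁) = 5.87 × 10^-13 m
Final wavelength: λ₂ = h/(mv₂) = 1.96 × 10^-13 m

Since λ ∝ 1/v, when velocity increases by a factor of 3, the wavelength decreases by a factor of 3.

λ₂/λ₁ = v₁/v₂ = 1/3

The wavelength decreases by a factor of 3.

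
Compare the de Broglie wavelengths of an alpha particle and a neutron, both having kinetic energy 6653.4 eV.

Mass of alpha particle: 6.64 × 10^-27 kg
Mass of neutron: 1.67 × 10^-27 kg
The neutron has the longer wavelength.

Using λ = h/√(2mKE):

For alpha particle: λ₁ = h/√(2m₁KE) = 1.76 × 10^-13 m
For neutron: λ₂ = h/√(2m₂KE) = 3.51 × 10^-13 m

Since λ ∝ 1/√m at constant kinetic energy, the lighter particle has the longer wavelength.

The neutron has the longer de Broglie wavelength.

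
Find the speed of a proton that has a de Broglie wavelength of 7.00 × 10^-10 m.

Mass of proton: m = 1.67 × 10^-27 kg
5.67 × 10^2 m/s

From the de Broglie relation λ = h/(mv), we solve for v:

v = h/(mλ)
v = (6.626 × 10^-34 J·s) / (1.67 × 10^-27 kg × 7.00 × 10^-10 m)
v = 5.67 × 10^2 m/s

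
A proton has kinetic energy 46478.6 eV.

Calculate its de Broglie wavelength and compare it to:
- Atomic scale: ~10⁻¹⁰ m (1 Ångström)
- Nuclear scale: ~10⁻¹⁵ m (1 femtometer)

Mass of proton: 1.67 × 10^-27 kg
λ = 1.33 × 10^-13 m, which is between nuclear and atomic scales.

Using λ = h/√(2mKE):

KE = 46478.6 eV = 7.447 × 10^-15 J

λ = h/√(2mKE)
λ = (6.626 × 10^-34 J·s) / √(2 × 1.67 × 10^-27 kg × 7.447 × 10^-15 J)
λ = 1.33 × 10^-13 m

Comparison:
- Atomic scale (10⁻¹⁰ m): λ is 0.0013× this size
- Nuclear scale (10⁻¹⁵ m): λ is 1.3e+02× this size

The wavelength is between nuclear and atomic scales.

This wavelength is appropriate for probing atomic structure but too large for nuclear physics experiments.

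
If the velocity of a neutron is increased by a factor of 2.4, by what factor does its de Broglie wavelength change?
The wavelength decreases by a factor of 2.4.

From λ = h/(mv), the wavelength is inversely proportional to velocity:

λ ∝ 1/v

If v → 2.4v, then λ → λ/2.4

When velocity is increased by a factor of 2.4, the wavelength decreases by a factor of 2.4.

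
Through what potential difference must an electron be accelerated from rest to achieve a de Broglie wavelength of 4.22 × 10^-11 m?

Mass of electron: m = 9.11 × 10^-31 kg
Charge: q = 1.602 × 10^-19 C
845 V

From λ = h/√(2mqV), we solve for V:

λ² = h²/(2mqV)
V = h²/(2mqλ²)
V = (6.626 × 10^-34 J·s)² / (2 × 9.11 × 10^-31 kg × 1.602 × 10^-19 C × (4.22 × 10^-11 m)²)
V = 845 V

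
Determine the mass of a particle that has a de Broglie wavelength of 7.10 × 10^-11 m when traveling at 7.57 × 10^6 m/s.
1.23 × 10^-30 kg

From the de Broglie relation λ = h/(mv), we solve for m:

m = h/(λv)
m = (6.626 × 10^-34 J·s) / (7.10 × 10^-11 m × 7.57 × 10^6 m/s)
m = 1.23 × 10^-30 kg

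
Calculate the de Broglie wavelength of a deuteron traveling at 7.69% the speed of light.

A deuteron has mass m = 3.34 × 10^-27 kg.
8.61 × 10^-15 m

Using the de Broglie relation λ = h/(mv):

v = 7.69% × c = 2.305 × 10^7 m/s

λ = h/(mv)
λ = (6.626 × 10^-34 J·s) / (3.34 × 10^-27 kg × 2.305 × 10^7 m/s)
λ = 8.61 × 10^-15 m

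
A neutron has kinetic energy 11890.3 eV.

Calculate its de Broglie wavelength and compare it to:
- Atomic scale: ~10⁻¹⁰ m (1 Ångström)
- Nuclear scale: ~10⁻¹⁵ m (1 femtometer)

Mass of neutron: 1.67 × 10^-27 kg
λ = 2.63 × 10^-13 m, which is between nuclear and atomic scales.

Using λ = h/√(2mKE):

KE = 11890.3 eV = 1.905 × 10^-15 J

λ = h/√(2mKE)
λ = (6.626 × 10^-34 J·s) / √(2 × 1.67 × 10^-27 kg × 1.905 × 10^-15 J)
λ = 2.63 × 10^-13 m

Comparison:
- Atomic scale (10⁻¹⁰ m): λ is 0.0026× this size
- Nuclear scale (10⁻¹⁵ m): λ is 2.6e+02× this size

The wavelength is between nuclear and atomic scales.

This wavelength is appropriate for probing atomic structure but too large for nuclear physics experiments.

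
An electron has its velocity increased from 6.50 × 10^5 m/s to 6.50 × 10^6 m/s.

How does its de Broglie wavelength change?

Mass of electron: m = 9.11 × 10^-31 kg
The wavelength decreases by a factor of 10.

Using λ = h/(mv):

Initial wavelength: λ₁ = h/(mv₁) = 1.12 × 10^-9 m
Final wavelength: λ₂ = h/(mv₂) = 1.12 × 10^-10 m

Since λ ∝ 1/v, when velocity increases by a factor of 10, the wavelength decreases by a factor of 10.

λ₂/λ₁ = v₁/v₂ = 1/10

The wavelength decreases by a factor of 10.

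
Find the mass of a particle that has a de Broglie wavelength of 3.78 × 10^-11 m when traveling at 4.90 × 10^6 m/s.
3.58 × 10^-30 kg

From the de Broglie relation λ = h/(mv), we solve for m:

m = h/(λv)
m = (6.626 × 10^-34 J·s) / (3.78 × 10^-11 m × 4.90 × 10^6 m/s)
m = 3.58 × 10^-30 kg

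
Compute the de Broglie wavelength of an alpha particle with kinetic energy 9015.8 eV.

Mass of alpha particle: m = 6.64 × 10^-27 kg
1.51 × 10^-13 m

Using λ = h/√(2mKE):

First convert KE to Joules: KE = 9015.8 eV = 1.444 × 10^-15 J

λ = h/√(2mKE)
λ = (6.626 × 10^-34 J·s) / √(2 × 6.64 × 10^-27 kg × 1.444 × 10^-15 J)
λ = 1.51 × 10^-13 m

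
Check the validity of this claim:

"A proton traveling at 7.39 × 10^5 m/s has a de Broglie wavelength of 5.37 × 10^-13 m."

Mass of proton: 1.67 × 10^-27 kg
True

The claim is correct.

Using λ = h/(mv):
λ = (6.626 × 10^-34 J·s) / (1.67 × 10^-27 kg × 7.39 × 10^5 m/s)
λ = 5.37 × 10^-13 m

This matches the claimed value.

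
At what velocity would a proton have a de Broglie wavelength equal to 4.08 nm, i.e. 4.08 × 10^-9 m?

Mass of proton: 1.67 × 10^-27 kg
9.72 × 10^1 m/s

From λ = h/(mv), solve for v:

v = h/(mλ)
v = (6.626 × 10^-34 J·s) / (1.67 × 10^-27 kg × 4.08 × 10^-9 m)
v = 9.72 × 10^1 m/s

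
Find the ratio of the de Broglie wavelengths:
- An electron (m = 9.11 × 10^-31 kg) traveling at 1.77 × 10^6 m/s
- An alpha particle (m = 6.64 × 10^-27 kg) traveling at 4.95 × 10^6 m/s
λ₁/λ₂ = 2.04 × 10^4

Using λ = h/(mv):

λ₁ = h/(m₁v₁) = 4.11 × 10^-10 m
λ₂ = h/(m₂v₂) = 2.02 × 10^-14 m

Ratio λ₁/λ₂ = (m₂v₂)/(m₁v₁)
         = (6.64 × 10^-27 kg × 4.95 × 10^6 m/s) / (9.11 × 10^-31 kg × 1.77 × 10^6 m/s)
         = 2.04 × 10^4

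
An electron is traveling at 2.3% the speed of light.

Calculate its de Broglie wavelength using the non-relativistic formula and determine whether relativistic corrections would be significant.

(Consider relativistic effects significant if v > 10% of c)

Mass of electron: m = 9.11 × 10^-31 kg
No, relativistic corrections are not needed.

Using the non-relativistic de Broglie formula λ = h/(mv):

v = 2.3% × c = 6.895 × 10^6 m/s

λ = h/(mv)
λ = (6.626 × 10^-34 J·s) / (9.11 × 10^-31 kg × 6.895 × 10^6 m/s)
λ = 1.05 × 10^-10 m

Since v = 2.3% of c < 10% of c, relativistic corrections are NOT significant and this non-relativistic result is a good approximation.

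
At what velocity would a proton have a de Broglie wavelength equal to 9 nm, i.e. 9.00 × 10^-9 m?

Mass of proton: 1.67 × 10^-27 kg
4.41 × 10^1 m/s

From λ = h/(mv), solve for v:

v = h/(mλ)
v = (6.626 × 10^-34 J·s) / (1.67 × 10^-27 kg × 9.00 × 10^-9 m)
v = 4.41 × 10^1 m/s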